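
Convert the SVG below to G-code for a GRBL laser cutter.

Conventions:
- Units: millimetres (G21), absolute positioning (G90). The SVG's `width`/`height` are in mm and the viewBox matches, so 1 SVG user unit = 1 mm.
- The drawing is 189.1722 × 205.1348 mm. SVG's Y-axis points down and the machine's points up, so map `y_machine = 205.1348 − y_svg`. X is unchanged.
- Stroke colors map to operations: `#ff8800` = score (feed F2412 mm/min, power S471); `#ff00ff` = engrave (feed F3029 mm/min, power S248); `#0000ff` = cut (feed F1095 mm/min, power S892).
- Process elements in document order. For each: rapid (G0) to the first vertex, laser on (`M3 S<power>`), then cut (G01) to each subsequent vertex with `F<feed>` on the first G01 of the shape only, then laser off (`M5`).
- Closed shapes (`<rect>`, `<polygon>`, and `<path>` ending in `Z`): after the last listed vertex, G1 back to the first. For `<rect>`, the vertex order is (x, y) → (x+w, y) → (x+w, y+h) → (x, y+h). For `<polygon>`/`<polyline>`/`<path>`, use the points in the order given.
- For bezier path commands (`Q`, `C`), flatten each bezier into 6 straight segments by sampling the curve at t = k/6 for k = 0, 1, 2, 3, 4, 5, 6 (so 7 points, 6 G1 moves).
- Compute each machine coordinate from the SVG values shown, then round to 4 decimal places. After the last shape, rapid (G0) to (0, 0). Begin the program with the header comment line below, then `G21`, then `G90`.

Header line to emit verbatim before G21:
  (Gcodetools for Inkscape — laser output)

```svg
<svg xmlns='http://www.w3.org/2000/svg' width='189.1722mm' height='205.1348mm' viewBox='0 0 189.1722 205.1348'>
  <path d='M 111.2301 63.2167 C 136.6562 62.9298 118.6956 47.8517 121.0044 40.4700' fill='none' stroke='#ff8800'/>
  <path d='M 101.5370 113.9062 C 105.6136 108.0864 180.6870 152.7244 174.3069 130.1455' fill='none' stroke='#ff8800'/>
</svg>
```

(Gcodetools for Inkscape — laser output)
G21
G90
G0 X111.2301 Y141.9181
M3 S471
G01 X120.6223 Y143.1900 F2412
G01 X124.5516 Y146.3025
G01 X124.7862 Y150.6309
G01 X123.0944 Y155.5505
G01 X121.2444 Y160.4367
G01 X121.0044 Y164.6648
M5
G0 X101.5370 Y91.2286
M3 S471
G01 X108.7859 Y90.4785 F2412
G01 X123.6329 Y84.5875
G01 X141.8432 Y76.8243
G01 X159.1821 Y70.4577
G01 X171.4149 Y68.7565
G01 X174.3069 Y74.9893
M5
G0 X0.0000 Y0.0000

viewBox `0 0 189.1722 205.1348` with mm width/height → 1 unit = 1 mm. Flip: y_m = 205.1348 − y_svg.

**Shape 1** — `<path>` cubic bezier, stroke `#ff8800` → score (S471, F2412). Control points (SVG): P0=(111.2301,63.2167), P1=(136.6562,62.9298), P2=(118.6956,47.8517), P3=(121.0044,40.4700); sampled at t=k/6. Machine vertices: (111.2301,141.9181) → (120.6223,143.1900) → (124.5516,146.3025) → (124.7862,150.6309) → (123.0944,155.5505) → (121.2444,160.4367) → (121.0044,164.6648). Open path.

**Shape 2** — `<path>` cubic bezier, stroke `#ff8800` → score (S471, F2412). Control points (SVG): P0=(101.5370,113.9062), P1=(105.6136,108.0864), P2=(180.6870,152.7244), P3=(174.3069,130.1455); sampled at t=k/6. Machine vertices: (101.5370,91.2286) → (108.7859,90.4785) → (123.6329,84.5875) → (141.8432,76.8243) → (159.1821,70.4577) → (171.4149,68.7565) → (174.3069,74.9893). Open path.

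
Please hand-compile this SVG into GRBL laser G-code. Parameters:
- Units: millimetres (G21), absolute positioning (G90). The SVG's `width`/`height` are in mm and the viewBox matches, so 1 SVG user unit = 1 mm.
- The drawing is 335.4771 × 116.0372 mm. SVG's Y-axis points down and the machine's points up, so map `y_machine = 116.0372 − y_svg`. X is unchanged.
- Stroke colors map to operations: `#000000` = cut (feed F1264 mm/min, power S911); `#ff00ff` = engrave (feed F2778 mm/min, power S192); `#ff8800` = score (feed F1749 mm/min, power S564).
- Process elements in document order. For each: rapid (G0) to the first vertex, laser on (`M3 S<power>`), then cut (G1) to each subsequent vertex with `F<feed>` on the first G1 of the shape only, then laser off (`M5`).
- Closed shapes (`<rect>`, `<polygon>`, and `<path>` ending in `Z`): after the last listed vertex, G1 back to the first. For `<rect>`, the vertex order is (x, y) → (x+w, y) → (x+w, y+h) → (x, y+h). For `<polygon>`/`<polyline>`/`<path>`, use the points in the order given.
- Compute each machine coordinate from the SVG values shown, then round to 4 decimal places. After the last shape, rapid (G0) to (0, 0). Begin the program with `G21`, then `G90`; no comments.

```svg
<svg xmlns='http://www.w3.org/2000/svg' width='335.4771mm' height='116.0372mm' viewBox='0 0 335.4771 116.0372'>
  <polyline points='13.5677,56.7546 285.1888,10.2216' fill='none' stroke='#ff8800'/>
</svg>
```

G21
G90
G0 X13.5677 Y59.2826
M3 S564
G1 X285.1888 Y105.8156 F1749
M5
G0 X0.0000 Y0.0000

1 u = 1 mm; y_m = 116.0372 − y.

[1] `<polyline>` line segment, #ff8800→score S564 F1749: (13.5677,59.2826) → (285.1888,105.8156)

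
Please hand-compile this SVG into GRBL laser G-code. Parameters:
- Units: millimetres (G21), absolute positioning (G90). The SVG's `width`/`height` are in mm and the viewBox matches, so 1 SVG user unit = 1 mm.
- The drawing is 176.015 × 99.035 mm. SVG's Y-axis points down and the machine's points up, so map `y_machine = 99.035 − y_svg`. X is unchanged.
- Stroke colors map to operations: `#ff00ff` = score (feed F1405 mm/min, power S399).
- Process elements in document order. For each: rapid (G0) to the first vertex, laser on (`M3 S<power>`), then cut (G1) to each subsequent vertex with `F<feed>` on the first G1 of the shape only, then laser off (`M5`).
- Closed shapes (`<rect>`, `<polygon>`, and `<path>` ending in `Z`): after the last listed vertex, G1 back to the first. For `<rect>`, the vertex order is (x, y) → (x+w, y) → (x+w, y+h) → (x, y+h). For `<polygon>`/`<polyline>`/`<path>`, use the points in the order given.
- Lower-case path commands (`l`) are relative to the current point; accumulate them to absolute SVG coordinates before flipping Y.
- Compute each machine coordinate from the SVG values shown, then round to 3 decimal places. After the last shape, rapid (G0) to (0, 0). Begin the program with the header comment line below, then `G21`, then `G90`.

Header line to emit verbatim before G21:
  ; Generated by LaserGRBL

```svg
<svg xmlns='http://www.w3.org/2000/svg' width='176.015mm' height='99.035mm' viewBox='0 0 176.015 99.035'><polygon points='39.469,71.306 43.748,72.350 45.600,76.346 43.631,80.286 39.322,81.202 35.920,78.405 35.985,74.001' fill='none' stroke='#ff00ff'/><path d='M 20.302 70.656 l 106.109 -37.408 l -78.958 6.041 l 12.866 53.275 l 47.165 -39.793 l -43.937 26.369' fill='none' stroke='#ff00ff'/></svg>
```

viewBox `0 0 176.015 99.035` with mm width/height → 1 unit = 1 mm. Flip: y_m = 99.035 − y_svg.

**Shape 1** — `<polygon>` regular polygon, stroke `#ff00ff` → score (S399, F1405). Machine vertices: (39.469,27.729) → (43.748,26.685) → (45.600,22.689) → (43.631,18.749) → (39.322,17.833) → (35.920,20.630) → (35.985,25.034) → (39.469,27.729). Closed: final G1 returns to the first vertex.

**Shape 2** — `<path>` open polyline, stroke `#ff00ff` → score (S399, F1405). Machine vertices: (20.302,28.379) → (126.411,65.787) → (47.453,59.746) → (60.319,6.471) → (107.484,46.264) → (63.547,19.895). Open path.

; Generated by LaserGRBL
G21
G90
G0 X39.469 Y27.729
M3 S399
G1 X43.748 Y26.685 F1405
G1 X45.600 Y22.689
G1 X43.631 Y18.749
G1 X39.322 Y17.833
G1 X35.920 Y20.630
G1 X35.985 Y25.034
G1 X39.469 Y27.729
M5
G0 X20.302 Y28.379
M3 S399
G1 X126.411 Y65.787 F1405
G1 X47.453 Y59.746
G1 X60.319 Y6.471
G1 X107.484 Y46.264
G1 X63.547 Y19.895
M5
G0 X0.000 Y0.000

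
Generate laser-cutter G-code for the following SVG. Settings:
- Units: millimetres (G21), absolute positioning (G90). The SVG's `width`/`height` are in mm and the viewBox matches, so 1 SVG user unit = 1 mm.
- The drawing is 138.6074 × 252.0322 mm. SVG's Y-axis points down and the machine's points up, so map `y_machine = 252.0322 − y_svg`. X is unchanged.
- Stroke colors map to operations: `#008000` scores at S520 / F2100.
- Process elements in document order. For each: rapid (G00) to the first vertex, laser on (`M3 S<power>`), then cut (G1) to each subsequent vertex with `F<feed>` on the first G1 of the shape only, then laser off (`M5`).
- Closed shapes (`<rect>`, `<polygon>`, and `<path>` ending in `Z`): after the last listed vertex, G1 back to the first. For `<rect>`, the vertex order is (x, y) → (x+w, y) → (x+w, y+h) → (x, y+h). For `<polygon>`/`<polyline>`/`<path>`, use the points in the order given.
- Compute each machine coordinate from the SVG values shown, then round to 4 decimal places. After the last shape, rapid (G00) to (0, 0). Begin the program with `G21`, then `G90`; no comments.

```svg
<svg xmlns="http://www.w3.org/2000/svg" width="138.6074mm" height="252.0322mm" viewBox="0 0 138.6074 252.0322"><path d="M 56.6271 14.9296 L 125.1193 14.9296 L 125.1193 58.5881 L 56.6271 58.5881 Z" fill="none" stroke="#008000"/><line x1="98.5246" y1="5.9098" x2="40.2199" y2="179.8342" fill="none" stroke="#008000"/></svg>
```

viewBox `0 0 138.6074 252.0322` with mm width/height → 1 unit = 1 mm. Flip: y_m = 252.0322 − y_svg.

**Shape 1** — `<path>` rectangle, stroke `#008000` → score (S520, F2100). Machine vertices: (56.6271,237.1026) → (125.1193,237.1026) → (125.1193,193.4441) → (56.6271,193.4441) → (56.6271,237.1026). Closed: final G1 returns to the first vertex.

**Shape 2** — `<line>` line segment, stroke `#008000` → score (S520, F2100). Machine vertices: (98.5246,246.1224) → (40.2199,72.1980). Open path.

G21
G90
G00 X56.6271 Y237.1026
M3 S520
G1 X125.1193 Y237.1026 F2100
G1 X125.1193 Y193.4441
G1 X56.6271 Y193.4441
G1 X56.6271 Y237.1026
M5
G00 X98.5246 Y246.1224
M3 S520
G1 X40.2199 Y72.1980 F2100
M5
G00 X0.0000 Y0.0000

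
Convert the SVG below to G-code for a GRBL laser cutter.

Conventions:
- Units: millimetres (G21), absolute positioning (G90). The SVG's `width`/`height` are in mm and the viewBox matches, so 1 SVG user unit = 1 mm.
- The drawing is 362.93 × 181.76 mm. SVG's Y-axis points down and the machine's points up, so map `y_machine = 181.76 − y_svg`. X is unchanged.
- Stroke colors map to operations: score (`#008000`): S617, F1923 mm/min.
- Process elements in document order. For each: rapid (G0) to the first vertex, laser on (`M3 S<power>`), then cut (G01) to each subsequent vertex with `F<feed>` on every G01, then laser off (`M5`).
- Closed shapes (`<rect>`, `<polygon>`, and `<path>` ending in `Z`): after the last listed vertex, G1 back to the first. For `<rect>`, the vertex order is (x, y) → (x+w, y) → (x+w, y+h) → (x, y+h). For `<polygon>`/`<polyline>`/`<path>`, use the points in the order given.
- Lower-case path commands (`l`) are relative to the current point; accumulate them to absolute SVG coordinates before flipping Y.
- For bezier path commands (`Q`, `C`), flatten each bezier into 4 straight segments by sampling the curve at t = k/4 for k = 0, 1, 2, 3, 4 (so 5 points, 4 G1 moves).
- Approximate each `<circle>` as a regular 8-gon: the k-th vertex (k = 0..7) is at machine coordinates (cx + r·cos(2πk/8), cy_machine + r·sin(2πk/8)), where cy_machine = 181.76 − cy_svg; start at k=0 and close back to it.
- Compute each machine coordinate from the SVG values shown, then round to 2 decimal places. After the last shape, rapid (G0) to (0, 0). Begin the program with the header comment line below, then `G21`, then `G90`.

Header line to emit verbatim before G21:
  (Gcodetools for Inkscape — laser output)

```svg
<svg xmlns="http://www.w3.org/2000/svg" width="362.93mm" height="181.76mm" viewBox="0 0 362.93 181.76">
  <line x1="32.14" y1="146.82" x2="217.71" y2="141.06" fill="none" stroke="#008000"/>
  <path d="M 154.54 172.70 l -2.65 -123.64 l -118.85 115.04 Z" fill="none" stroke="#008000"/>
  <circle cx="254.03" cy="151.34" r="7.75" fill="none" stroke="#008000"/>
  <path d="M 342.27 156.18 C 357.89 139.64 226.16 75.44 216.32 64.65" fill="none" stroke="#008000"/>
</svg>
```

(Gcodetools for Inkscape — laser output)
G21
G90
G0 X32.14 Y34.94
M3 S617
G01 X217.71 Y40.70 F1923
M5
G0 X154.54 Y9.06
M3 S617
G01 X151.89 Y132.70 F1923
G01 X33.04 Y17.66 F1923
G01 X154.54 Y9.06 F1923
M5
G0 X261.78 Y30.42
M3 S617
G01 X259.51 Y35.90 F1923
G01 X254.03 Y38.17 F1923
G01 X248.55 Y35.90 F1923
G01 X246.28 Y30.42 F1923
G01 X248.55 Y24.94 F1923
G01 X254.03 Y22.67 F1923
G01 X259.51 Y24.94 F1923
G01 X261.78 Y30.42 F1923
M5
G0 X342.27 Y25.58
M3 S617
G01 X330.56 Y45.34 F1923
G01 X288.84 Y73.50 F1923
G01 X242.35 Y100.58 F1923
G01 X216.32 Y117.11 F1923
M5
G0 X0.00 Y0.00

Since the viewBox matches the mm dimensions, user units are millimetres directly. The only transform is the Y-flip y_m = 181.76 − y_svg.

Shape 1 is a line segment drawn with `<line>`. Its stroke #008000 means score at S617, F1923. After flipping Y the toolpath is (32.14,34.94) → (217.71,40.70).

Shape 2 is a closed polygon drawn with `<path>`. Its stroke #008000 means score at S617, F1923. After flipping Y the toolpath is (154.54,9.06) → (151.89,132.70) → (33.04,17.66) → (154.54,9.06), returning to the start.

Shape 3 is a circle drawn with `<circle>`. Its stroke #008000 means score at S617, F1923. After flipping Y the toolpath is (261.78,30.42) → (259.51,35.90) → (254.03,38.17) → (248.55,35.90) → (246.28,30.42) → (248.55,24.94) → (254.03,22.67) → (259.51,24.94) → (261.78,30.42), returning to the start.

Shape 4 is a cubic bezier drawn with `<path>`. Its stroke #008000 means score at S617, F1923. After flipping Y the toolpath is (342.27,25.58) → (330.56,45.34) → (288.84,73.50) → (242.35,100.58) → (216.32,117.11).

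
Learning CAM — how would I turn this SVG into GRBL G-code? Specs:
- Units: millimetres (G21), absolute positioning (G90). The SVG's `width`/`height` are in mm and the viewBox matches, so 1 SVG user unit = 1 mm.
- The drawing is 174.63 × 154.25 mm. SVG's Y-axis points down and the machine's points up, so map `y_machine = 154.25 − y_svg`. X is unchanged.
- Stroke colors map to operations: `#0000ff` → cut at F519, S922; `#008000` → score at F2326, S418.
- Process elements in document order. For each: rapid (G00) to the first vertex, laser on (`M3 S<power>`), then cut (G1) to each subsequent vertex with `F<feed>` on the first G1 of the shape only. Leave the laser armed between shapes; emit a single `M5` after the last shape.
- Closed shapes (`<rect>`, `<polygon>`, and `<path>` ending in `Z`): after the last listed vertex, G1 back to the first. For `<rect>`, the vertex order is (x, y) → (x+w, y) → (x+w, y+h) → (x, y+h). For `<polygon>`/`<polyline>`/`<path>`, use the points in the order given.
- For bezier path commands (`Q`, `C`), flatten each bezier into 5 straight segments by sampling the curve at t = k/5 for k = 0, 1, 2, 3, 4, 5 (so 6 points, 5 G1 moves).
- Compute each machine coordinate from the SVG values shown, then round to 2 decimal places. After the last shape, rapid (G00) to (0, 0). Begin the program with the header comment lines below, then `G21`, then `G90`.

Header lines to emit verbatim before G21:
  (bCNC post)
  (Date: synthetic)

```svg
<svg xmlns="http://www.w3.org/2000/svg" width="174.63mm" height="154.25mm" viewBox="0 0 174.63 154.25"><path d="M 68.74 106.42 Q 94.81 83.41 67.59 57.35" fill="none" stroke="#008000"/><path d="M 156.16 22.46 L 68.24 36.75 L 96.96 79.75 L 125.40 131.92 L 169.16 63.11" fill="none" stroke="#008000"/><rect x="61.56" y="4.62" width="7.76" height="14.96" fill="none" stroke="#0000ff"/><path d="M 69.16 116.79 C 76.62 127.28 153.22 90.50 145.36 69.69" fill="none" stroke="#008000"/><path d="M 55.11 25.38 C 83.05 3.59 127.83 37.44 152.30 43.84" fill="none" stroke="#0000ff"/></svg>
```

(bCNC post)
(Date: synthetic)
G21
G90
G00 X68.74 Y47.83
M3 S418
G1 X77.04 Y57.16 F2326
G1 X81.07 Y66.73
G1 X80.84 Y76.54
G1 X76.35 Y86.60
G1 X67.59 Y96.90
G00 X156.16 Y131.79
M3 S418
G1 X68.24 Y117.50 F2326
G1 X96.96 Y74.50
G1 X125.40 Y22.33
G1 X169.16 Y91.14
G00 X61.56 Y149.63
M3 S922
G1 X69.32 Y149.63 F519
G1 X69.32 Y134.67
G1 X61.56 Y134.67
G1 X61.56 Y149.63
G00 X69.16 Y37.46
M3 S418
G1 X80.70 Y36.33 F2326
G1 X101.47 Y43.51
G1 X124.08 Y55.97
G1 X141.17 Y70.66
G1 X145.36 Y84.56
G00 X55.11 Y128.87
M3 S922
G1 X73.60 Y135.93 F519
G1 X94.34 Y133.63
G1 X115.56 Y125.95
G1 X135.48 Y116.88
G1 X152.30 Y110.41
M5
G00 X0.00 Y0.00

Since the viewBox matches the mm dimensions, user units are millimetres directly. The only transform is the Y-flip y_m = 154.25 − y_svg.

Shape 1 is a quadratic bezier drawn with `<path>`. Its stroke #008000 means score at S418, F2326. After flipping Y the toolpath is (68.74,47.83) → (77.04,57.16) → (81.07,66.73) → (80.84,76.54) → (76.35,86.60) → (67.59,96.90).

Shape 2 is a open polyline drawn with `<path>`. Its stroke #008000 means score at S418, F2326. After flipping Y the toolpath is (156.16,131.79) → (68.24,117.50) → (96.96,74.50) → (125.40,22.33) → (169.16,91.14).

Shape 3 is a rectangle drawn with `<rect>`. Its stroke #0000ff means cut at S922, F519. After flipping Y the toolpath is (61.56,149.63) → (69.32,149.63) → (69.32,134.67) → (61.56,134.67) → (61.56,149.63), returning to the start.

Shape 4 is a cubic bezier drawn with `<path>`. Its stroke #008000 means score at S418, F2326. After flipping Y the toolpath is (69.16,37.46) → (80.70,36.33) → (101.47,43.51) → (124.08,55.97) → (141.17,70.66) → (145.36,84.56).

Shape 5 is a cubic bezier drawn with `<path>`. Its stroke #0000ff means cut at S922, F519. After flipping Y the toolpath is (55.11,128.87) → (73.60,135.93) → (94.34,133.63) → (115.56,125.95) → (135.48,116.88) → (152.30,110.41).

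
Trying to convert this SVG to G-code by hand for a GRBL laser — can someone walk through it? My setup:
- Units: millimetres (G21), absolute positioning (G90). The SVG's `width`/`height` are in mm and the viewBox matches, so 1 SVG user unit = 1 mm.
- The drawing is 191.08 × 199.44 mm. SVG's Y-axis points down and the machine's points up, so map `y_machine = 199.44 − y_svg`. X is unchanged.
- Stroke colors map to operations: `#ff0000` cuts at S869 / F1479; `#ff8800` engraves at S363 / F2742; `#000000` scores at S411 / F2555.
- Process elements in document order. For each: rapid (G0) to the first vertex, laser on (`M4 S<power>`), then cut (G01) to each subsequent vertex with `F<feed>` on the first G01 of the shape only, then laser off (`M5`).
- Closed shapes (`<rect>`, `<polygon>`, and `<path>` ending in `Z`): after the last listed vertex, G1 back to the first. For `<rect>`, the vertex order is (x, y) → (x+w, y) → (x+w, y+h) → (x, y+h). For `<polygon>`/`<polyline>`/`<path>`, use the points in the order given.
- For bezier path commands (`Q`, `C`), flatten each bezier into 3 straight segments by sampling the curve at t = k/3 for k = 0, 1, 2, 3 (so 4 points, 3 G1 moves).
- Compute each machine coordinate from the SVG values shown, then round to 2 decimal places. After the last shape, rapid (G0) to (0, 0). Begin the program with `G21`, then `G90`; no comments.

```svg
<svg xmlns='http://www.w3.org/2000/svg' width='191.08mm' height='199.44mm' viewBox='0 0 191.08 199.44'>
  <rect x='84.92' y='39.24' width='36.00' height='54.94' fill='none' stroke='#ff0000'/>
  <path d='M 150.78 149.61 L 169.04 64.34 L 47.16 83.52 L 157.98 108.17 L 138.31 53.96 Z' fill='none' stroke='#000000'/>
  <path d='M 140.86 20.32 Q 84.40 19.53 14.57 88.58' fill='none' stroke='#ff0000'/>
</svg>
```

G21
G90
G0 X84.92 Y160.20
M4 S869
G01 X120.92 Y160.20 F1479
G01 X120.92 Y105.26
G01 X84.92 Y105.26
G01 X84.92 Y160.20
M5
G0 X150.78 Y49.83
M4 S411
G01 X169.04 Y135.10 F2555
G01 X47.16 Y115.92
G01 X157.98 Y91.27
G01 X138.31 Y145.48
G01 X150.78 Y49.83
M5
G0 X140.86 Y179.12
M4 S869
G01 X101.73 Y171.89 F1479
G01 X59.64 Y149.13
G01 X14.57 Y110.86
M5
G0 X0.00 Y0.00

viewBox `0 0 191.08 199.44` with mm width/height → 1 unit = 1 mm. Flip: y_m = 199.44 − y_svg.

**Shape 1** — `<rect>` rectangle, stroke `#ff0000` → cut (S869, F1479). Machine vertices: (84.92,160.20) → (120.92,160.20) → (120.92,105.26) → (84.92,105.26) → (84.92,160.20). Closed: final G1 returns to the first vertex.

**Shape 2** — `<path>` closed polygon, stroke `#000000` → score (S411, F2555). Machine vertices: (150.78,49.83) → (169.04,135.10) → (47.16,115.92) → (157.98,91.27) → (138.31,145.48) → (150.78,49.83). Closed: final G1 returns to the first vertex.

**Shape 3** — `<path>` quadratic bezier, stroke `#ff0000` → cut (S869, F1479). Control points (SVG): P0=(140.86,20.32), P1=(84.40,19.53), P2=(14.57,88.58); sampled at t=k/3. Machine vertices: (140.86,179.12) → (101.73,171.89) → (59.64,149.13) → (14.57,110.86). Open path.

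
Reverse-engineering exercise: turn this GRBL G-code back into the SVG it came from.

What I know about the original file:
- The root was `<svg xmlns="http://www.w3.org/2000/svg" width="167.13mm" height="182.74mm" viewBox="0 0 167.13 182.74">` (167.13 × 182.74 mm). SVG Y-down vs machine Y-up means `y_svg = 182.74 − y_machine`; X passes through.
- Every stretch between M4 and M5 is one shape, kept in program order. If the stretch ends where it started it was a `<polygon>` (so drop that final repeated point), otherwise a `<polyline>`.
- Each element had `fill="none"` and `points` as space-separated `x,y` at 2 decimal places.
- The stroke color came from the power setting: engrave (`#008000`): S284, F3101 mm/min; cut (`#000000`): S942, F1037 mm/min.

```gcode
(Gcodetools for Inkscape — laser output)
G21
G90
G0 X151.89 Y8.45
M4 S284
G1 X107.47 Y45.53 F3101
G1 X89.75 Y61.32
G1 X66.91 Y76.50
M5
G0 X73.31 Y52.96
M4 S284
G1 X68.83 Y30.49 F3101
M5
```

<svg xmlns="http://www.w3.org/2000/svg" width="167.13mm" height="182.74mm" viewBox="0 0 167.13 182.74">
  <polyline points="151.89,174.29 107.47,137.21 89.75,121.42 66.91,106.24" fill="none" stroke="#008000"/>
  <polyline points="73.31,129.78 68.83,152.25" fill="none" stroke="#008000"/>
</svg>

Machine Y-up, SVG Y-down with viewBox height 182.74, so y_svg = 182.74 − y_machine; X carries over. Every run uses S284, so all elements get stroke `#008000` (engrave).

Run 1: The run is open, so emit a `<polyline>` with points (Y-flipped): 151.89,174.29 107.47,137.21 89.75,121.42 66.91,106.24.

Run 2: The run is open, so emit a `<polyline>` with points (Y-flipped): 73.31,129.78 68.83,152.25.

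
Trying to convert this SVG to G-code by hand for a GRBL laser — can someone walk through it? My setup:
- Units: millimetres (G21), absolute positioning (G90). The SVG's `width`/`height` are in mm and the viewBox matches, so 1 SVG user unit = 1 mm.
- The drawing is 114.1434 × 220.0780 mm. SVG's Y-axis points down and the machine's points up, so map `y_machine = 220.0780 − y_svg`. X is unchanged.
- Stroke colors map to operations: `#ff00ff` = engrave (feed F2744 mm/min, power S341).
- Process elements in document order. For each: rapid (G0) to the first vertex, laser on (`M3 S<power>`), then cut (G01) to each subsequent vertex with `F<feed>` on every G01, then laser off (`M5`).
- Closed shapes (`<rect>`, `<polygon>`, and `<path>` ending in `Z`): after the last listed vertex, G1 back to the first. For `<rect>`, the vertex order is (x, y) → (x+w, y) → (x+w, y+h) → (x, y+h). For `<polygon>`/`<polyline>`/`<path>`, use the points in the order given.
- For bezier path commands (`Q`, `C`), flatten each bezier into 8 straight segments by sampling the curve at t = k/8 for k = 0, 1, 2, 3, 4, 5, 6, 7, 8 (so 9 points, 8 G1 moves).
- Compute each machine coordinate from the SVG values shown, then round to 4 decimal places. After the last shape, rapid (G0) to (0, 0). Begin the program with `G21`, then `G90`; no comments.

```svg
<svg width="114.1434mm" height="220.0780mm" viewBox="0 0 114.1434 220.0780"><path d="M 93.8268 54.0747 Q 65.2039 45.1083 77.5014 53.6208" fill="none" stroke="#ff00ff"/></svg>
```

viewBox `0 0 114.1434 220.0780` with mm width/height → 1 unit = 1 mm. Flip: y_m = 220.0780 − y_svg.

**Shape 1** — `<path>` quadratic bezier, stroke `#ff00ff` → engrave (S341, F2744). Control points (SVG): P0=(93.8268,54.0747), P1=(65.2039,45.1083), P2=(77.5014,53.6208); sampled at t=k/8. Machine vertices: (93.8268,166.0033) → (87.3105,167.9718) → (82.0729,169.3941) → (78.1141,170.2701) → (75.4340,170.6000) → (74.0327,170.3836) → (73.9102,169.6210) → (75.0664,168.3122) → (77.5014,166.4572). Open path.

G21
G90
G0 X93.8268 Y166.0033
M3 S341
G01 X87.3105 Y167.9718 F2744
G01 X82.0729 Y169.3941 F2744
G01 X78.1141 Y170.2701 F2744
G01 X75.4340 Y170.6000 F2744
G01 X74.0327 Y170.3836 F2744
G01 X73.9102 Y169.6210 F2744
G01 X75.0664 Y168.3122 F2744
G01 X77.5014 Y166.4572 F2744
M5
G0 X0.0000 Y0.0000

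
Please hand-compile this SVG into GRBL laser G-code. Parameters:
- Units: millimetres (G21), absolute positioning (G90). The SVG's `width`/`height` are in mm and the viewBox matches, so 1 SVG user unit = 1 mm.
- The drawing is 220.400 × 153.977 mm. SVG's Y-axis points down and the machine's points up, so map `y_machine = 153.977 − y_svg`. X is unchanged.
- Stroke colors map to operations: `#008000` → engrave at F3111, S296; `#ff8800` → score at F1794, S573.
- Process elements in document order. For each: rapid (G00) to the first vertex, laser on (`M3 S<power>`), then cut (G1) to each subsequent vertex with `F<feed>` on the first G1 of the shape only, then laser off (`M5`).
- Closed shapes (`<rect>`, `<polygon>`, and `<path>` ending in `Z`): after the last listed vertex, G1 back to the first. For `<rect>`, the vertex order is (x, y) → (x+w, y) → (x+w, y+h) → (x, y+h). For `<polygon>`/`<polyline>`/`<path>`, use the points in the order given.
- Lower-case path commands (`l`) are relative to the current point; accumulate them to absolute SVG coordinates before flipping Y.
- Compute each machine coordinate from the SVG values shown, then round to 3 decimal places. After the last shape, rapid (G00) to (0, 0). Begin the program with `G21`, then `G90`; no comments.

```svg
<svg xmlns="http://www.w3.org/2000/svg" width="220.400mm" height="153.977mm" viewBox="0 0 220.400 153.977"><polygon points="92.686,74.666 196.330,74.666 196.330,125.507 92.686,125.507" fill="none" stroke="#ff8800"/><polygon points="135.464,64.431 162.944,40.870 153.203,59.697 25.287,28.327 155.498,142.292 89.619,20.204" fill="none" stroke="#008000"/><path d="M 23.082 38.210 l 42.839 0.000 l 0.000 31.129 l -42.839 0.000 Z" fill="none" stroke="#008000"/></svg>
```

viewBox `0 0 220.400 153.977` with mm width/height → 1 unit = 1 mm. Flip: y_m = 153.977 − y_svg.

**Shape 1** — `<polygon>` rectangle, stroke `#ff8800` → score (S573, F1794). Machine vertices: (92.686,79.311) → (196.330,79.311) → (196.330,28.470) → (92.686,28.470) → (92.686,79.311). Closed: final G1 returns to the first vertex.

**Shape 2** — `<polygon>` closed polygon, stroke `#008000` → engrave (S296, F3111). Machine vertices: (135.464,89.546) → (162.944,113.107) → (153.203,94.280) → (25.287,125.650) → (155.498,11.685) → (89.619,133.773) → (135.464,89.546). Closed: final G1 returns to the first vertex.

**Shape 3** — `<path>` rectangle, stroke `#008000` → engrave (S296, F3111). Machine vertices: (23.082,115.767) → (65.921,115.767) → (65.921,84.638) → (23.082,84.638) → (23.082,115.767). Closed: final G1 returns to the first vertex.

G21
G90
G00 X92.686 Y79.311
M3 S573
G1 X196.330 Y79.311 F1794
G1 X196.330 Y28.470
G1 X92.686 Y28.470
G1 X92.686 Y79.311
M5
G00 X135.464 Y89.546
M3 S296
G1 X162.944 Y113.107 F3111
G1 X153.203 Y94.280
G1 X25.287 Y125.650
G1 X155.498 Y11.685
G1 X89.619 Y133.773
G1 X135.464 Y89.546
M5
G00 X23.082 Y115.767
M3 S296
G1 X65.921 Y115.767 F3111
G1 X65.921 Y84.638
G1 X23.082 Y84.638
G1 X23.082 Y115.767
M5
G00 X0.000 Y0.000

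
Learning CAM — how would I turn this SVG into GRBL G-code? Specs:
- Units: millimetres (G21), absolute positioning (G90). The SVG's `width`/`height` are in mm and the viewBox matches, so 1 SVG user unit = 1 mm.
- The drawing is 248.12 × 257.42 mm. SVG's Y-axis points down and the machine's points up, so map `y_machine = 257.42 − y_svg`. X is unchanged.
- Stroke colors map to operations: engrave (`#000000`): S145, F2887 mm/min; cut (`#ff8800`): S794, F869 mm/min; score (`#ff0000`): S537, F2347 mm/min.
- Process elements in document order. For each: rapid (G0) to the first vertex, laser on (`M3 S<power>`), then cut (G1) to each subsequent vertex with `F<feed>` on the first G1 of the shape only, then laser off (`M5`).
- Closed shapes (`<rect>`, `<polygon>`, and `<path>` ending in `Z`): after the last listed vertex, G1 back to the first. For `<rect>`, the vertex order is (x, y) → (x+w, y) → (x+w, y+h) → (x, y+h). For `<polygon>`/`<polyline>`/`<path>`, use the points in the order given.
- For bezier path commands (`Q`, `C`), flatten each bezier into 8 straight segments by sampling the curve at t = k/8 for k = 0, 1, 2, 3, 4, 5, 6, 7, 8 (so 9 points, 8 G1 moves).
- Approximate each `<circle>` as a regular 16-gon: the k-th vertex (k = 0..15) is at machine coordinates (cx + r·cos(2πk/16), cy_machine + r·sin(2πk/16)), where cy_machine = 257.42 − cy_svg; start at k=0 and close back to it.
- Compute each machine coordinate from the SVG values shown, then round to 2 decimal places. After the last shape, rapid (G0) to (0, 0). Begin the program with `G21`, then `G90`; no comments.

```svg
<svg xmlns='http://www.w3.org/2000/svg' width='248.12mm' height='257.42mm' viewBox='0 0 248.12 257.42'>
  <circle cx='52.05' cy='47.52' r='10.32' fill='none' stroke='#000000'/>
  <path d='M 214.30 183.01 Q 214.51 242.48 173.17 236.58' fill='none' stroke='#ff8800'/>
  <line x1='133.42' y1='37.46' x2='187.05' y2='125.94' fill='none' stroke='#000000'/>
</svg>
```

Since the viewBox matches the mm dimensions, user units are millimetres directly. The only transform is the Y-flip y_m = 257.42 − y_svg.

Shape 1 is a circle drawn with `<circle>`. Its stroke #000000 means engrave at S145, F2887. After flipping Y the toolpath is (62.37,209.90) → (61.58,213.85) → (59.35,217.20) → (56.00,219.43) → (52.05,220.22) → (48.10,219.43) → (44.75,217.20) → (42.52,213.85) → (41.73,209.90) → (42.52,205.95) → (44.75,202.60) → (48.10,200.37) → (52.05,199.58) → (56.00,200.37) → (59.35,202.60) → (61.58,205.95) → (62.37,209.90), returning to the start.

Shape 2 is a quadratic bezier drawn with `<path>`. Its stroke #ff8800 means cut at S794, F869. After flipping Y the toolpath is (214.30,74.41) → (213.70,60.56) → (211.81,48.76) → (208.61,39.00) → (204.12,31.28) → (198.33,25.61) → (191.24,21.98) → (182.86,20.39) → (173.17,20.84).

Shape 3 is a line segment drawn with `<line>`. Its stroke #000000 means engrave at S145, F2887. After flipping Y the toolpath is (133.42,219.96) → (187.05,131.48).

G21
G90
G0 X62.37 Y209.90
M3 S145
G1 X61.58 Y213.85 F2887
G1 X59.35 Y217.20
G1 X56.00 Y219.43
G1 X52.05 Y220.22
G1 X48.10 Y219.43
G1 X44.75 Y217.20
G1 X42.52 Y213.85
G1 X41.73 Y209.90
G1 X42.52 Y205.95
G1 X44.75 Y202.60
G1 X48.10 Y200.37
G1 X52.05 Y199.58
G1 X56.00 Y200.37
G1 X59.35 Y202.60
G1 X61.58 Y205.95
G1 X62.37 Y209.90
M5
G0 X214.30 Y74.41
M3 S794
G1 X213.70 Y60.56 F869
G1 X211.81 Y48.76
G1 X208.61 Y39.00
G1 X204.12 Y31.28
G1 X198.33 Y25.61
G1 X191.24 Y21.98
G1 X182.86 Y20.39
G1 X173.17 Y20.84
M5
G0 X133.42 Y219.96
M3 S145
G1 X187.05 Y131.48 F2887
M5
G0 X0.00 Y0.00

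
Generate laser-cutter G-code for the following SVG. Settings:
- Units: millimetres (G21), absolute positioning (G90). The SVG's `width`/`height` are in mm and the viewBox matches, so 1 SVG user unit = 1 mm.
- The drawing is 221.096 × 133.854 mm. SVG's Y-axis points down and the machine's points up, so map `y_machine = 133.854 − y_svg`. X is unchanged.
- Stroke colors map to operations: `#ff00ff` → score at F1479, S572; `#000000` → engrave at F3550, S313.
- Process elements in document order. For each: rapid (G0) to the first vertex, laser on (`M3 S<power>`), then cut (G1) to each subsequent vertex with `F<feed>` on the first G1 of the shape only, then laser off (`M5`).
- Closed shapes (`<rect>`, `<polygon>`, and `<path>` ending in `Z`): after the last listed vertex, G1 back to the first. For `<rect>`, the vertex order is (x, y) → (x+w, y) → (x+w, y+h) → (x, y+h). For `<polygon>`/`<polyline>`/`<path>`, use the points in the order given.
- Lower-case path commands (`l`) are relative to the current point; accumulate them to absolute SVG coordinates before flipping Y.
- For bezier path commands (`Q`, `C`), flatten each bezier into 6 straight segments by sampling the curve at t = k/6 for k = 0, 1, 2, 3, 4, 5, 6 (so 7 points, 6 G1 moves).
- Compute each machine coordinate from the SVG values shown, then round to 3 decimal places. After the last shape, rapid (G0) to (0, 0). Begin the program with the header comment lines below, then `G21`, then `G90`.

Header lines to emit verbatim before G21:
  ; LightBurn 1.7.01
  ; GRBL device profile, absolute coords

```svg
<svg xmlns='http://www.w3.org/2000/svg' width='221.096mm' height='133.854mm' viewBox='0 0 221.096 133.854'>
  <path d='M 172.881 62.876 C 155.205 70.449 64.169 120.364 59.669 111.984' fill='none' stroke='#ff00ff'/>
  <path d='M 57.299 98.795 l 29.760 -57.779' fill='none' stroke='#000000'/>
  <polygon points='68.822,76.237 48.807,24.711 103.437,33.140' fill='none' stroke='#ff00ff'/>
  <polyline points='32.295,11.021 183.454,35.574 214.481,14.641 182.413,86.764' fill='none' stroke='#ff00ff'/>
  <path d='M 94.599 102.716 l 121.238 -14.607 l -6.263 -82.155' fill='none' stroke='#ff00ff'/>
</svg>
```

; LightBurn 1.7.01
; GRBL device profile, absolute coords
G21
G90
G0 X172.881 Y70.978
M3 S572
G1 X158.670 Y64.129 F1479
G1 X136.674 Y53.018
G1 X111.334 Y40.442
G1 X87.092 Y29.194
G1 X68.390 Y22.072
G1 X59.669 Y21.870
M5
G0 X57.299 Y35.059
M3 S313
G1 X87.059 Y92.838 F3550
M5
G0 X68.822 Y57.617
M3 S572
G1 X48.807 Y109.143 F1479
G1 X103.437 Y100.714
G1 X68.822 Y57.617
M5
G0 X32.295 Y122.833
M3 S572
G1 X183.454 Y98.280 F1479
G1 X214.481 Y119.213
G1 X182.413 Y47.090
M5
G0 X94.599 Y31.138
M3 S572
G1 X215.837 Y45.745 F1479
G1 X209.574 Y127.900
M5
G0 X0.000 Y0.000

Since the viewBox matches the mm dimensions, user units are millimetres directly. The only transform is the Y-flip y_m = 133.854 − y_svg.

Shape 1 is a cubic bezier drawn with `<path>`. Its stroke #ff00ff means score at S572, F1479. After flipping Y the toolpath is (172.881,70.978) → (158.670,64.129) → (136.674,53.018) → (111.334,40.442) → (87.092,29.194) → (68.390,22.072) → (59.669,21.870).

Shape 2 is a line segment drawn with `<path>`. Its stroke #000000 means engrave at S313, F3550. After flipping Y the toolpath is (57.299,35.059) → (87.059,92.838).

Shape 3 is a regular polygon drawn with `<polygon>`. Its stroke #ff00ff means score at S572, F1479. After flipping Y the toolpath is (68.822,57.617) → (48.807,109.143) → (103.437,100.714) → (68.822,57.617), returning to the start.

Shape 4 is a open polyline drawn with `<polyline>`. Its stroke #ff00ff means score at S572, F1479. After flipping Y the toolpath is (32.295,122.833) → (183.454,98.280) → (214.481,119.213) → (182.413,47.090).

Shape 5 is a open polyline drawn with `<path>`. Its stroke #ff00ff means score at S572, F1479. After flipping Y the toolpath is (94.599,31.138) → (215.837,45.745) → (209.574,127.900).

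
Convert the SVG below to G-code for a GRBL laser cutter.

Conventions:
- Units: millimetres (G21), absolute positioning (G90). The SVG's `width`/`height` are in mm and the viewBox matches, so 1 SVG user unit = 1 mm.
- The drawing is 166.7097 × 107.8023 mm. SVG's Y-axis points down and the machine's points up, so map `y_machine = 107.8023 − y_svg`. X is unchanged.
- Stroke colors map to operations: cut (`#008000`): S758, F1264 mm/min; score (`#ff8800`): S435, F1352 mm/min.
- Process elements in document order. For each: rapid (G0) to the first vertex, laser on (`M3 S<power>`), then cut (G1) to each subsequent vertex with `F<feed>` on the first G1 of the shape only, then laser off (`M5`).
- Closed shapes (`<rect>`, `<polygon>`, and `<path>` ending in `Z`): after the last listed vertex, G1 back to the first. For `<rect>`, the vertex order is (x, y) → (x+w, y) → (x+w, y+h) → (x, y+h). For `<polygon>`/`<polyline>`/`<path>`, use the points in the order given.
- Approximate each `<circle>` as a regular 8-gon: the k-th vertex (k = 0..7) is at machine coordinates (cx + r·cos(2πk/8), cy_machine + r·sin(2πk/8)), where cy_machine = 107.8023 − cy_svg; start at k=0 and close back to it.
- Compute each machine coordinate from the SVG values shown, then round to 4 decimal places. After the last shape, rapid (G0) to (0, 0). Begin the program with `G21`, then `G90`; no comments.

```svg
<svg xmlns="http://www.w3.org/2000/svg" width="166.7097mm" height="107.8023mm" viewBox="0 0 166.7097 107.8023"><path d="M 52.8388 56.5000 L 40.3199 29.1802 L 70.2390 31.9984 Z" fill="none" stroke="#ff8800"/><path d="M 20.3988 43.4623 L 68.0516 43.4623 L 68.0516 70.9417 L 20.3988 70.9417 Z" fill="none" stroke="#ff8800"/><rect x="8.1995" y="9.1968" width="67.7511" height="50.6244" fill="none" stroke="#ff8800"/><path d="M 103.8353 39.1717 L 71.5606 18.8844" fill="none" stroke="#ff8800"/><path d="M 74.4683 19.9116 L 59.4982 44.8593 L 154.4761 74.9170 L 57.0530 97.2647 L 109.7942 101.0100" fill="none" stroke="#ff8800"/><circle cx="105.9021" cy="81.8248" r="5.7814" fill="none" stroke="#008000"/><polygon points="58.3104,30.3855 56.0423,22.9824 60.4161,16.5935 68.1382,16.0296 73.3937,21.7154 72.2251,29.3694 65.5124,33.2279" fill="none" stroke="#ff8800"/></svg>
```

viewBox `0 0 166.7097 107.8023` with mm width/height → 1 unit = 1 mm. Flip: y_m = 107.8023 − y_svg.

**Shape 1** — `<path>` regular polygon, stroke `#ff8800` → score (S435, F1352). Machine vertices: (52.8388,51.3023) → (40.3199,78.6221) → (70.2390,75.8039) → (52.8388,51.3023). Closed: final G1 returns to the first vertex.

**Shape 2** — `<path>` rectangle, stroke `#ff8800` → score (S435, F1352). Machine vertices: (20.3988,64.3400) → (68.0516,64.3400) → (68.0516,36.8606) → (20.3988,36.8606) → (20.3988,64.3400). Closed: final G1 returns to the first vertex.

**Shape 3** — `<rect>` rectangle, stroke `#ff8800` → score (S435, F1352). Machine vertices: (8.1995,98.6055) → (75.9506,98.6055) → (75.9506,47.9811) → (8.1995,47.9811) → (8.1995,98.6055). Closed: final G1 returns to the first vertex.

**Shape 4** — `<path>` line segment, stroke `#ff8800` → score (S435, F1352). Machine vertices: (103.8353,68.6306) → (71.5606,88.9179). Open path.

**Shape 5** — `<path>` open polyline, stroke `#ff8800` → score (S435, F1352). Machine vertices: (74.4683,87.8907) → (59.4982,62.9430) → (154.4761,32.8853) → (57.0530,10.5376) → (109.7942,6.7923). Open path.

**Shape 6** — `<circle>` circle, stroke `#008000` → cut (S758, F1264). Machine vertices: (111.6835,25.9775) → (109.9902,30.0656) → (105.9021,31.7589) → (101.8140,30.0656) → (100.1207,25.9775) → (101.8140,21.8894) → (105.9021,20.1961) → (109.9902,21.8894) → (111.6835,25.9775). Closed: final G1 returns to the first vertex.

**Shape 7** — `<polygon>` regular polygon, stroke `#ff8800` → score (S435, F1352). Machine vertices: (58.3104,77.4168) → (56.0423,84.8199) → (60.4161,91.2088) → (68.1382,91.7727) → (73.3937,86.0869) → (72.2251,78.4329) → (65.5124,74.5744) → (58.3104,77.4168). Closed: final G1 returns to the first vertex.

G21
G90
G0 X52.8388 Y51.3023
M3 S435
G1 X40.3199 Y78.6221 F1352
G1 X70.2390 Y75.8039
G1 X52.8388 Y51.3023
M5
G0 X20.3988 Y64.3400
M3 S435
G1 X68.0516 Y64.3400 F1352
G1 X68.0516 Y36.8606
G1 X20.3988 Y36.8606
G1 X20.3988 Y64.3400
M5
G0 X8.1995 Y98.6055
M3 S435
G1 X75.9506 Y98.6055 F1352
G1 X75.9506 Y47.9811
G1 X8.1995 Y47.9811
G1 X8.1995 Y98.6055
M5
G0 X103.8353 Y68.6306
M3 S435
G1 X71.5606 Y88.9179 F1352
M5
G0 X74.4683 Y87.8907
M3 S435
G1 X59.4982 Y62.9430 F1352
G1 X154.4761 Y32.8853
G1 X57.0530 Y10.5376
G1 X109.7942 Y6.7923
M5
G0 X111.6835 Y25.9775
M3 S758
G1 X109.9902 Y30.0656 F1264
G1 X105.9021 Y31.7589
G1 X101.8140 Y30.0656
G1 X100.1207 Y25.9775
G1 X101.8140 Y21.8894
G1 X105.9021 Y20.1961
G1 X109.9902 Y21.8894
G1 X111.6835 Y25.9775
M5
G0 X58.3104 Y77.4168
M3 S435
G1 X56.0423 Y84.8199 F1352
G1 X60.4161 Y91.2088
G1 X68.1382 Y91.7727
G1 X73.3937 Y86.0869
G1 X72.2251 Y78.4329
G1 X65.5124 Y74.5744
G1 X58.3104 Y77.4168
M5
G0 X0.0000 Y0.0000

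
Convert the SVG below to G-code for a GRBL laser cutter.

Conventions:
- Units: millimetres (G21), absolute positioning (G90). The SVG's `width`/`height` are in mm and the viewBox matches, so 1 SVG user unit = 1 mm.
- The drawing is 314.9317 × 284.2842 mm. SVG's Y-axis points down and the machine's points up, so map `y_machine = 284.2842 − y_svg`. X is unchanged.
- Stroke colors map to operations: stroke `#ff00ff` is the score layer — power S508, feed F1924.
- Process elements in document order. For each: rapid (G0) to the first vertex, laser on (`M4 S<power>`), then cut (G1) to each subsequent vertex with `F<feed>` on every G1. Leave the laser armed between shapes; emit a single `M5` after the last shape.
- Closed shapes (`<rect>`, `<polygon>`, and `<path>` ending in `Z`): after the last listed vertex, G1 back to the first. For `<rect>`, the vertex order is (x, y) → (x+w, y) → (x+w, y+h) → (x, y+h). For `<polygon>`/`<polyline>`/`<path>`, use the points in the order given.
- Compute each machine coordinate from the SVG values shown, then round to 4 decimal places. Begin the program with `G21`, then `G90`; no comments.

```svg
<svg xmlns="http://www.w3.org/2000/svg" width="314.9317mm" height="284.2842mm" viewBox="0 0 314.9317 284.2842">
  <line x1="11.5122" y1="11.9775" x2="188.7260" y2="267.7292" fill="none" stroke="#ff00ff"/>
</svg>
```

G21
G90
G0 X11.5122 Y272.3067
M4 S508
G1 X188.7260 Y16.5550 F1924
M5

1 u = 1 mm; y_m = 284.2842 − y.

[1] `<line>` line segment, #ff00ff→score S508 F1924: (11.5122,272.3067) → (188.7260,16.5550)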